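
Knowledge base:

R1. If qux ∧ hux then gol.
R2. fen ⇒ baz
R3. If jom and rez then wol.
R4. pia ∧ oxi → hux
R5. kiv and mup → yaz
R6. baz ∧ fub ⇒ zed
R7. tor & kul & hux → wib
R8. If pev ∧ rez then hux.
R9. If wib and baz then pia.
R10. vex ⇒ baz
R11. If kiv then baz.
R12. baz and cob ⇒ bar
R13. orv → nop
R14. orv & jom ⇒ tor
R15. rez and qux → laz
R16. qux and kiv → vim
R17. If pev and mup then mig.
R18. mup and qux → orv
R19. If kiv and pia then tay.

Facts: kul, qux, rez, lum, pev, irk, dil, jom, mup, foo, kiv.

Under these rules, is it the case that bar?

No

Forward chaining from the given facts derives: wol, yaz, hux, baz, laz, vim, mig, orv, gol, nop, tor, wib, pia, tay.
The only rule concluding bar is R12, which needs cob; that is never established.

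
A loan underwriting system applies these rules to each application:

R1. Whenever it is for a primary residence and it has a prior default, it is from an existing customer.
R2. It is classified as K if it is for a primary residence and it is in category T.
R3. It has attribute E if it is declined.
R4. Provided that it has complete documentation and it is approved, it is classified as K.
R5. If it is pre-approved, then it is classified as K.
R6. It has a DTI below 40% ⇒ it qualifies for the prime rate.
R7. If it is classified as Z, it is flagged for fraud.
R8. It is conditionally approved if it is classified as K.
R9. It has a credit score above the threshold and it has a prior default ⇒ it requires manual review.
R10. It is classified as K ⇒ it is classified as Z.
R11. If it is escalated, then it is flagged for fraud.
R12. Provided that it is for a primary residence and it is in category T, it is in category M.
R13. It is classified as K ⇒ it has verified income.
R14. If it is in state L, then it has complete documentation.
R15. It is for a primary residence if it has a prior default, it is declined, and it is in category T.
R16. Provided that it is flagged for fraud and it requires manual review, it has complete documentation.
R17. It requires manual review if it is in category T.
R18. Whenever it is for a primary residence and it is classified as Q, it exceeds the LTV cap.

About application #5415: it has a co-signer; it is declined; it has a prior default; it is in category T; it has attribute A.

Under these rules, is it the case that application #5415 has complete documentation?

Yes

By R15 (it has a prior default, it is declined, it is in category T): it is for a primary residence.
By R17 (it is in category T): it requires manual review.
By R2 (it is for a primary residence, it is in category T): it is classified as K.
By R10 (it is classified as K): it is classified as Z.
By R7 (it is classified as Z): it is flagged for fraud.
By R16 (it is flagged for fraud, it requires manual review): it has complete documentation.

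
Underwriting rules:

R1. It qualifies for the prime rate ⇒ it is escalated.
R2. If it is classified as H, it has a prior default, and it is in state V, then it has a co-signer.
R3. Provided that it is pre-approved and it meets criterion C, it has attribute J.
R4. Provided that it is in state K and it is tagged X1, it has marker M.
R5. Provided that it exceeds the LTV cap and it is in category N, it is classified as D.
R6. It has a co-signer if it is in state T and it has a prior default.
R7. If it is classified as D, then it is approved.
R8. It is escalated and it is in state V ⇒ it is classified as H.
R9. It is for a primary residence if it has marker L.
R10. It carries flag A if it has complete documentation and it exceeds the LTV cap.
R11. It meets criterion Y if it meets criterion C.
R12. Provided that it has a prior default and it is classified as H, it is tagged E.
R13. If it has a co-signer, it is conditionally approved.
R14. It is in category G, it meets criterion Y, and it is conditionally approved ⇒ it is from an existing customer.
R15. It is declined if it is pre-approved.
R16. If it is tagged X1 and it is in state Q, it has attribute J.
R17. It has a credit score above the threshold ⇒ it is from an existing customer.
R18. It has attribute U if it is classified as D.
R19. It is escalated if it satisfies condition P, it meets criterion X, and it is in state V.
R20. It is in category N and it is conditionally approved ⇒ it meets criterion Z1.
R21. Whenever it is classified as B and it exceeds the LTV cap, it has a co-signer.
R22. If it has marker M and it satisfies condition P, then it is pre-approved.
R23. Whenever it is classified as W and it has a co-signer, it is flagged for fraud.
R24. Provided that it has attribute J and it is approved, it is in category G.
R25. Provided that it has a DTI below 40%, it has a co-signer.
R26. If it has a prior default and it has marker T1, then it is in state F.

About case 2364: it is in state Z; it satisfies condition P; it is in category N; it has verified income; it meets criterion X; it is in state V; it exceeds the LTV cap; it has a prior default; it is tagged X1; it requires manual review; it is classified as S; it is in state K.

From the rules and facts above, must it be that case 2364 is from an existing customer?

Forward chaining from the given facts derives: has marker M, is classified as D, is approved, has attribute U, is escalated, is pre-approved, is classified as H, is tagged E, is declined, has a co-signer, is conditionally approved, meets criterion Z1.
Rules concluding "it is from an existing customer": R14 needs "it is in category G"; R17 needs "it has a credit score above the threshold" — none of these are established.

No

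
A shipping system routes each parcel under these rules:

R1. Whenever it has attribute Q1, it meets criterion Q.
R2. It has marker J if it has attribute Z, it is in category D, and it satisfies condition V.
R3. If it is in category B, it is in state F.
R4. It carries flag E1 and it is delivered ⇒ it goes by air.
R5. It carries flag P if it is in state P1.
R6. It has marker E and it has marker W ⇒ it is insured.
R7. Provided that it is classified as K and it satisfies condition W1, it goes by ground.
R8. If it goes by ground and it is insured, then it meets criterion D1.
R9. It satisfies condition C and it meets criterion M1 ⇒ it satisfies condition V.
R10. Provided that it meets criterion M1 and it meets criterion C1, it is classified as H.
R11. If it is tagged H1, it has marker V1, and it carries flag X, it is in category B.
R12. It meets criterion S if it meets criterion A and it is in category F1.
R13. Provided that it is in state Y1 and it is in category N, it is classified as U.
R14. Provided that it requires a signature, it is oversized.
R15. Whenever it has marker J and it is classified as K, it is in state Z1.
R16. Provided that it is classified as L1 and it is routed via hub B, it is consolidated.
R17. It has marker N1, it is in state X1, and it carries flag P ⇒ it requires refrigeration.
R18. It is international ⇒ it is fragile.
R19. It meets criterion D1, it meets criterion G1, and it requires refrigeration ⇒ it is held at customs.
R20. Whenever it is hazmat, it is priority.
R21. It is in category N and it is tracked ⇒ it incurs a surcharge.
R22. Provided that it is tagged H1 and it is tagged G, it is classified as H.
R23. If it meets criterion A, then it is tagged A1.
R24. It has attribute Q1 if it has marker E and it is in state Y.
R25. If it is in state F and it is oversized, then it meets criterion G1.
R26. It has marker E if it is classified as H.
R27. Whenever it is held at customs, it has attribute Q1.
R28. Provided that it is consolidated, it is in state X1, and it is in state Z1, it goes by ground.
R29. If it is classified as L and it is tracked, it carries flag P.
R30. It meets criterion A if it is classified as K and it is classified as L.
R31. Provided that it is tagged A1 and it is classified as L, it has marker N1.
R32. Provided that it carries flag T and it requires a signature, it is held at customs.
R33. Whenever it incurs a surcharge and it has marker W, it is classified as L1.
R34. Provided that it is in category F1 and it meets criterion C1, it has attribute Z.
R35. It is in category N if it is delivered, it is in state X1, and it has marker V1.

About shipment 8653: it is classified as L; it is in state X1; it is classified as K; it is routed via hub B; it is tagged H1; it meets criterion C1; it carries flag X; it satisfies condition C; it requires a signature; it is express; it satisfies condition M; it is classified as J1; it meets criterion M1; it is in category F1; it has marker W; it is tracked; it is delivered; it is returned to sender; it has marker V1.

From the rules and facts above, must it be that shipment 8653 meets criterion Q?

Forward chaining from the given facts derives: satisfies condition V, is classified as H, is in category B, is oversized, has marker E, carries flag P, meets criterion A, has attribute Z, is in category N, is in state F, is insured, meets criterion S, incurs a surcharge, is tagged A1, meets criterion G1, has marker N1, is classified as L1, is consolidated, requires refrigeration.
The only rule concluding "it meets criterion Q" is R1, which needs "it has attribute Q1"; that is never established.

No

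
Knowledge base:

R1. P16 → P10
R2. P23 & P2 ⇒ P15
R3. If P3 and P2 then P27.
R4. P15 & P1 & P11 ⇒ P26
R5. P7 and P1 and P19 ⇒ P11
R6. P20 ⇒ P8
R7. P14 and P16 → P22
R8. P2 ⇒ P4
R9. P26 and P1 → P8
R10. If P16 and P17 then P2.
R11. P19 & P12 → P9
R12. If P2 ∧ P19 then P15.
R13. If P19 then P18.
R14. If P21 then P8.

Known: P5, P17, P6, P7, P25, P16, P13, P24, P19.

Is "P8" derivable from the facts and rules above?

Forward chaining from the given facts derives: P10, P2, P15, P18, P4.
Rules concluding P8: R6 needs P20; R9 needs P26; R14 needs P21 — none of these are established.

No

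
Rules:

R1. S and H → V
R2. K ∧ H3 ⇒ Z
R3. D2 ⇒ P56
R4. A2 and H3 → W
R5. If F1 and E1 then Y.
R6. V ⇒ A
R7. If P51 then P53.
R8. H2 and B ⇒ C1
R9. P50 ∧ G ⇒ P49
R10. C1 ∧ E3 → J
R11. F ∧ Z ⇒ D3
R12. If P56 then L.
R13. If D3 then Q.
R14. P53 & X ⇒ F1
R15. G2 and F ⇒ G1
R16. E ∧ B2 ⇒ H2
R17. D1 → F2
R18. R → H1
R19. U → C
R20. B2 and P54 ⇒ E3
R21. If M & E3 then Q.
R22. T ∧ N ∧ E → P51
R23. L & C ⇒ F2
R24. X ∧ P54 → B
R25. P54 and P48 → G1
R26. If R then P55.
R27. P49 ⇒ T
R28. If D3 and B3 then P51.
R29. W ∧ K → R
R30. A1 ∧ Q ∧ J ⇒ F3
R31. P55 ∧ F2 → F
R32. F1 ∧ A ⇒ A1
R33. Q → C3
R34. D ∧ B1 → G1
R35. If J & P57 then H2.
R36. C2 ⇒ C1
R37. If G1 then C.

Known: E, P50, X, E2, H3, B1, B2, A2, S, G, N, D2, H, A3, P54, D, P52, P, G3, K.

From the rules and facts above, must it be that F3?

Yes

V  (by R1: S, H)
Z  (by R2: K, H3)
P56  (by R3: D2)
W  (by R4: A2, H3)
A  (by R6: V)
P49  (by R9: P50, G)
L  (by R12: P56)
H2  (by R16: E, B2)
E3  (by R20: B2, P54)
B  (by R24: X, P54)
T  (by R27: P49)
R  (by R29: W, K)
G1  (by R34: D, B1)
C  (by R37: G1)
C1  (by R8: H2, B)
J  (by R10: C1, E3)
P51  (by R22: T, N, E)
F2  (by R23: L, C)
P55  (by R26: R)
F  (by R31: P55, F2)
P53  (by R7: P51)
D3  (by R11: F, Z)
Q  (by R13: D3)
F1  (by R14: P53, X)
A1  (by R32: F1, A)
F3  (by R30: A1, Q, J)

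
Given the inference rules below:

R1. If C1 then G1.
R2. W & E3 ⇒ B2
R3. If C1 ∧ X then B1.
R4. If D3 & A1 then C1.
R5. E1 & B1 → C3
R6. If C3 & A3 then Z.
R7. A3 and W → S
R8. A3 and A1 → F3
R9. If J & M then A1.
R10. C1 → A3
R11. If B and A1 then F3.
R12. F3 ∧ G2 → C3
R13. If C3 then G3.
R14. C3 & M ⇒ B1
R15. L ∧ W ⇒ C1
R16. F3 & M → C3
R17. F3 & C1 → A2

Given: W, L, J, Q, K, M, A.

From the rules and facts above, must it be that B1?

Yes

A1  (by R9: J, M)
C1  (by R15: L, W)
A3  (by R10: C1)
F3  (by R8: A3, A1)
C3  (by R16: F3, M)
B1  (by R14: C3, M)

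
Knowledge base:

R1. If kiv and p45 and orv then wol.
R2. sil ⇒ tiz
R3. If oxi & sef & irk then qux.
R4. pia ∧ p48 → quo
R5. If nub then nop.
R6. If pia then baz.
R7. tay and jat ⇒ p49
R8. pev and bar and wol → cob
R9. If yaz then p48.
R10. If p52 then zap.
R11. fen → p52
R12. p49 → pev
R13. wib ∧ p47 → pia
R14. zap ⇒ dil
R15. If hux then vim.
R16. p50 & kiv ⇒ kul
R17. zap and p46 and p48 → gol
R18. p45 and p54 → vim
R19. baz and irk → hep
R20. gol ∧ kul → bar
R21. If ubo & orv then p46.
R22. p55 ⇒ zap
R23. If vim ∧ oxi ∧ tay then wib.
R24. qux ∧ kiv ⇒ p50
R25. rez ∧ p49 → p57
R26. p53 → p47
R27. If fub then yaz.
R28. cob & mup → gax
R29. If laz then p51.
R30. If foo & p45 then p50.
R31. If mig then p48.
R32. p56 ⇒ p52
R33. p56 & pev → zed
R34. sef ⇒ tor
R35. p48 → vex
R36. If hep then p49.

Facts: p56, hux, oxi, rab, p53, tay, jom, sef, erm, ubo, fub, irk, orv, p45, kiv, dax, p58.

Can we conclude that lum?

Forward chaining from the given facts derives: wol, qux, vim, p46, wib, p50, p47, yaz, p52, tor, p48, zap, pia, dil, kul, gol, bar, vex, quo, baz, hep, p49, pev, zed, cob.
No rule has lum as its conclusion, and it is not among the given facts.

No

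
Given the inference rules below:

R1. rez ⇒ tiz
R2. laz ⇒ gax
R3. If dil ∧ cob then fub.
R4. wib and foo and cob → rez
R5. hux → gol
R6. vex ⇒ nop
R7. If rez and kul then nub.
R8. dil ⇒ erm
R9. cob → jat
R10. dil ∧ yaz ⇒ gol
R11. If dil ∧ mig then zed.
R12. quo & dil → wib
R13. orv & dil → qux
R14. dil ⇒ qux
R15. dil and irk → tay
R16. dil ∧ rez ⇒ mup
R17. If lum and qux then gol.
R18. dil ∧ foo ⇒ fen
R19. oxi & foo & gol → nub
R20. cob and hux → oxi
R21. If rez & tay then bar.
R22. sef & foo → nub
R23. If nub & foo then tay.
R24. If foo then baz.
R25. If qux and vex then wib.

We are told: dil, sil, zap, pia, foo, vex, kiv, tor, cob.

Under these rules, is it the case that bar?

Forward chaining from the given facts derives: fub, nop, erm, jat, qux, fen, baz, wib, rez, mup, tiz.
The only rule concluding bar is R21, which needs tay; that is never established.

No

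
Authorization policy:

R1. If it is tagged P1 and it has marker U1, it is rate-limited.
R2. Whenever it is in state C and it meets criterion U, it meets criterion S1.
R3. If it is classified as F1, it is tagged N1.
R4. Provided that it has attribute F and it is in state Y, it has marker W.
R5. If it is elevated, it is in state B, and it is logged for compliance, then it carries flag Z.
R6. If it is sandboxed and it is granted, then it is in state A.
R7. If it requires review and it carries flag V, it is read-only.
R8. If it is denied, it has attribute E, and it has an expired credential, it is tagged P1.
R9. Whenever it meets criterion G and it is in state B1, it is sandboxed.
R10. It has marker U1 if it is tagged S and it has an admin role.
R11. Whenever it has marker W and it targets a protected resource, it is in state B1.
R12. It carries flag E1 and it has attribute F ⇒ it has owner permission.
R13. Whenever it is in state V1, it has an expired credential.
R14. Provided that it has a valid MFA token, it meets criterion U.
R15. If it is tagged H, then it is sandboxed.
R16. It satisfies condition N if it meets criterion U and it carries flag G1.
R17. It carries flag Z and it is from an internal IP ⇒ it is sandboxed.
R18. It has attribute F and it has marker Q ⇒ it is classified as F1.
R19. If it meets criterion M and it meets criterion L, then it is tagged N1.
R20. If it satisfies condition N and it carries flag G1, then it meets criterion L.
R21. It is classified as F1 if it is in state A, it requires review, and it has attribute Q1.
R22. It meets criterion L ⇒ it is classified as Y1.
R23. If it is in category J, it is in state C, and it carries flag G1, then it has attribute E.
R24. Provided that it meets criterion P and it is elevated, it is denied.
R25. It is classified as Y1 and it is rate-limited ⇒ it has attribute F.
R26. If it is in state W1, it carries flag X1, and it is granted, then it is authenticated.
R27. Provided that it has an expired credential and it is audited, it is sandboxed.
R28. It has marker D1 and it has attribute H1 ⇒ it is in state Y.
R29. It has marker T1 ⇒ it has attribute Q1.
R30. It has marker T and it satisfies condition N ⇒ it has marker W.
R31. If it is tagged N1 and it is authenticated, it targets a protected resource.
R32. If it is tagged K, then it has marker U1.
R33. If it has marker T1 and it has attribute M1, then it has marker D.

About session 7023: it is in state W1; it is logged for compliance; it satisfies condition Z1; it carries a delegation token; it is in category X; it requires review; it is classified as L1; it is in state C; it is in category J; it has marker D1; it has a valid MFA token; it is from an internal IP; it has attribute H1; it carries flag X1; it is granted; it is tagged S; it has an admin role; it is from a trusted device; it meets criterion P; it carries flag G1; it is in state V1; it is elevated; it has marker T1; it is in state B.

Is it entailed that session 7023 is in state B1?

By R5 (it is elevated, it is in state B, it is logged for compliance): it carries flag Z.
By R10 (it is tagged S, it has an admin role): it has marker U1.
By R13 (it is in state V1): it has an expired credential.
By R14 (it has a valid MFA token): it meets criterion U.
By R16 (it meets criterion U, it carries flag G1): it satisfies condition N.
By R17 (it carries flag Z, it is from an internal IP): it is sandboxed.
By R20 (it satisfies condition N, it carries flag G1): it meets criterion L.
By R22 (it meets criterion L): it is classified as Y1.
By R23 (it is in category J, it is in state C, it carries flag G1): it has attribute E.
By R24 (it meets criterion P, it is elevated): it is denied.
By R26 (it is in state W1, it carries flag X1, it is granted): it is authenticated.
By R28 (it has marker D1, it has attribute H1): it is in state Y.
By R29 (it has marker T1): it has attribute Q1.
By R6 (it is sandboxed, it is granted): it is in state A.
By R8 (it is denied, it has attribute E, it has an expired credential): it is tagged P1.
By R21 (it is in state A, it requires review, it has attribute Q1): it is classified as F1.
By R1 (it is tagged P1, it has marker U1): it is rate-limited.
By R3 (it is classified as F1): it is tagged N1.
By R25 (it is classified as Y1, it is rate-limited): it has attribute F.
By R31 (it is tagged N1, it is authenticated): it targets a protected resource.
By R4 (it has attribute F, it is in state Y): it has marker W.
By R11 (it has marker W, it targets a protected resource): it is in state B1.

Yes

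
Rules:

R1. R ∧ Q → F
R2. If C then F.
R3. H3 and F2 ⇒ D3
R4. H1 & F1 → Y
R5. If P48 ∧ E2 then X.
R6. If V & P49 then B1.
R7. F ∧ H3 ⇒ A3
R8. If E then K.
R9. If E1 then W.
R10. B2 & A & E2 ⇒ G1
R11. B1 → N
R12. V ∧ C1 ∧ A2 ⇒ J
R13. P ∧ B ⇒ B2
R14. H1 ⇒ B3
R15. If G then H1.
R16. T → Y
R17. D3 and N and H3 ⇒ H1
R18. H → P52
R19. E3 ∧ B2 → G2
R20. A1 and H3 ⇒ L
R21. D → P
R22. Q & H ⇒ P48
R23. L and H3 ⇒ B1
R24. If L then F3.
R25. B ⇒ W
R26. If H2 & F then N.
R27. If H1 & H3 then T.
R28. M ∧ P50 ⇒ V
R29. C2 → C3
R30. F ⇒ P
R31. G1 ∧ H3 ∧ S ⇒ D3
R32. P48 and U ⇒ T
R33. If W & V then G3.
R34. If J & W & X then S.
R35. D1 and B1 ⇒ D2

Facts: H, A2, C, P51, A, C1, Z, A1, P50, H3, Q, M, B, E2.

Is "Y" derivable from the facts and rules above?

Yes

F  (by R2: C)
L  (by R20: A1, H3)
P48  (by R22: Q, H)
B1  (by R23: L, H3)
W  (by R25: B)
V  (by R28: M, P50)
P  (by R30: F)
X  (by R5: P48, E2)
N  (by R11: B1)
J  (by R12: V, C1, A2)
B2  (by R13: P, B)
S  (by R34: J, W, X)
G1  (by R10: B2, A, E2)
D3  (by R31: G1, H3, S)
H1  (by R17: D3, N, H3)
T  (by R27: H1, H3)
Y  (by R16: T)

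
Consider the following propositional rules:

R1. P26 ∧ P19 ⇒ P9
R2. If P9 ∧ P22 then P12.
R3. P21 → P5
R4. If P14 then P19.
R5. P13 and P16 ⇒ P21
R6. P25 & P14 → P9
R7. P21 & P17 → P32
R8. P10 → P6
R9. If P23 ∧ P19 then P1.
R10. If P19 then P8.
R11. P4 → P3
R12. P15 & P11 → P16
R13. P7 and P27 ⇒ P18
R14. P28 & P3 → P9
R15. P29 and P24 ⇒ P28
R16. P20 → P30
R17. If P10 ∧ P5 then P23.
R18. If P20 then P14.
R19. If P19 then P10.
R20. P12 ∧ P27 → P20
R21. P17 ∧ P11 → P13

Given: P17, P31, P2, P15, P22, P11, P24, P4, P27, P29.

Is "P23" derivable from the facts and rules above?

P3  (by R11: P4)
P16  (by R12: P15, P11)
P28  (by R15: P29, P24)
P13  (by R21: P17, P11)
P21  (by R5: P13, P16)
P9  (by R14: P28, P3)
P12  (by R2: P9, P22)
P5  (by R3: P21)
P20  (by R20: P12, P27)
P14  (by R18: P20)
P19  (by R4: P14)
P10  (by R19: P19)
P23  (by R17: P10, P5)

Yes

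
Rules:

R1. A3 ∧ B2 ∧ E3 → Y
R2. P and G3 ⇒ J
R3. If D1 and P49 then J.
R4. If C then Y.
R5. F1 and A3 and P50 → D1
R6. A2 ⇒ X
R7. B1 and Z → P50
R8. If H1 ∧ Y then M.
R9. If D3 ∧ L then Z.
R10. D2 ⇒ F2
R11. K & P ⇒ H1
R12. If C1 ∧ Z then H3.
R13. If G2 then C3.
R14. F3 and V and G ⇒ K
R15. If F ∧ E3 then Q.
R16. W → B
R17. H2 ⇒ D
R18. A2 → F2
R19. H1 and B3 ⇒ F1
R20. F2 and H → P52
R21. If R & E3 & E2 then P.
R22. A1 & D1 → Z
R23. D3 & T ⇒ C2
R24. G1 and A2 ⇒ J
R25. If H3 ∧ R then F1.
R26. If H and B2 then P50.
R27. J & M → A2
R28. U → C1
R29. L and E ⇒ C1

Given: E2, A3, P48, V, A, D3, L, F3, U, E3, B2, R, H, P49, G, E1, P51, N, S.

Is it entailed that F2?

Yes

Y  (by R1: A3, B2, E3)
Z  (by R9: D3, L)
K  (by R14: F3, V, G)
P  (by R21: R, E3, E2)
P50  (by R26: H, B2)
C1  (by R28: U)
H1  (by R11: K, P)
H3  (by R12: C1, Z)
F1  (by R25: H3, R)
D1  (by R5: F1, A3, P50)
M  (by R8: H1, Y)
J  (by R3: D1, P49)
A2  (by R27: J, M)
F2  (by R18: A2)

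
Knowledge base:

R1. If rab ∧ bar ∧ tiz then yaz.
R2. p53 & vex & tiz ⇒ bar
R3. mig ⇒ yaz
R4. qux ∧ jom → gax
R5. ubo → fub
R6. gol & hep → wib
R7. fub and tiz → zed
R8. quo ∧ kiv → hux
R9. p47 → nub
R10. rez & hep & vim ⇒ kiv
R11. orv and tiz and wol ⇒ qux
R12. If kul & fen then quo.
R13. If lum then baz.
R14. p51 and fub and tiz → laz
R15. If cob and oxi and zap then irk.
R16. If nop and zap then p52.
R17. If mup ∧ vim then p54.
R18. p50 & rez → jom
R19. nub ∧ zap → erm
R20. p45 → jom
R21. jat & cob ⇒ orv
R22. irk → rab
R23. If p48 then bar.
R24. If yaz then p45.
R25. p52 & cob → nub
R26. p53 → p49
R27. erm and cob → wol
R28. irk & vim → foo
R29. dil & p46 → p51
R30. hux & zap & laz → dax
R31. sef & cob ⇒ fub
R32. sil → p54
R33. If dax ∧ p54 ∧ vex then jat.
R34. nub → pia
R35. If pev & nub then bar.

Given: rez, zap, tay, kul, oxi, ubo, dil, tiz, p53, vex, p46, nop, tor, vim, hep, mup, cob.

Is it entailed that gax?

No

Forward chaining from the given facts derives: bar, fub, zed, kiv, irk, p52, p54, rab, nub, p49, foo, p51, pia, yaz, laz, erm, p45, wol, jom.
The only rule concluding gax is R4, which needs qux; that is never established.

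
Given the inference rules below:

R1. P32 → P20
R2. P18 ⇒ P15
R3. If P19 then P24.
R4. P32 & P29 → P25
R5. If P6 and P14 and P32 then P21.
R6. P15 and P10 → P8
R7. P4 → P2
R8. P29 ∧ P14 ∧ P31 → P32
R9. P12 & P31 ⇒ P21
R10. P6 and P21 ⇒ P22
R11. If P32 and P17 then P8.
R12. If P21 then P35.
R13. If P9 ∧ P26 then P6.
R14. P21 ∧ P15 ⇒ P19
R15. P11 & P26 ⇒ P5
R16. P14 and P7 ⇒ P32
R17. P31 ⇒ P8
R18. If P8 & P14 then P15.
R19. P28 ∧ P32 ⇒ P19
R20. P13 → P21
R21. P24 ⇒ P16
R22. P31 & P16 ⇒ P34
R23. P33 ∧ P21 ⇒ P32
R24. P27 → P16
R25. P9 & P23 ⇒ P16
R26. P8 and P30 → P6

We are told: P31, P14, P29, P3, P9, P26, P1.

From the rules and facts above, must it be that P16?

Yes

P32  (by R8: P29, P14, P31)
P6  (by R13: P9, P26)
P8  (by R17: P31)
P15  (by R18: P8, P14)
P21  (by R5: P6, P14, P32)
P19  (by R14: P21, P15)
P24  (by R3: P19)
P16  (by R21: P24)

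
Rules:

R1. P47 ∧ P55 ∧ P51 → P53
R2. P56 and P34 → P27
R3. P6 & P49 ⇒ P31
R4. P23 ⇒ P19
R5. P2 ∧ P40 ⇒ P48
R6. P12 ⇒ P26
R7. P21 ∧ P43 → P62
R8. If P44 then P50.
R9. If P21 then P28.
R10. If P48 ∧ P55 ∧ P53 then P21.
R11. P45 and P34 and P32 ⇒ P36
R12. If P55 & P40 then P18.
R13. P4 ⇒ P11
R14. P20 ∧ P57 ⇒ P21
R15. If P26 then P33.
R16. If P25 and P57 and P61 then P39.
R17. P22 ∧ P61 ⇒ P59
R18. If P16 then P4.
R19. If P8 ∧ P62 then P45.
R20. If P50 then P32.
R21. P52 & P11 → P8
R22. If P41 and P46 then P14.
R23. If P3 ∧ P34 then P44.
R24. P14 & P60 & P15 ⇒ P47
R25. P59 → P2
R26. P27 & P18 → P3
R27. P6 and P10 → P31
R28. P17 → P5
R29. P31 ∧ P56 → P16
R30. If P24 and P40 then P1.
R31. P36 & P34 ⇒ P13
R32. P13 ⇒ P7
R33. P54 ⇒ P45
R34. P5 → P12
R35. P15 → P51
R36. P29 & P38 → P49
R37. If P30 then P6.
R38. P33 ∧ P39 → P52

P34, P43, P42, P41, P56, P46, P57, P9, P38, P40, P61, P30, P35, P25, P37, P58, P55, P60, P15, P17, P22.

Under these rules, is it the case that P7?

Forward chaining from the given facts derives: P27, P18, P39, P59, P14, P47, P2, P3, P5, P12, P51, P6, P53, P48, P26, P21, P33, P44, P52, P62, P50, P28, P32.
The only rule concluding P7 is R32, which needs P13; that is never established.

No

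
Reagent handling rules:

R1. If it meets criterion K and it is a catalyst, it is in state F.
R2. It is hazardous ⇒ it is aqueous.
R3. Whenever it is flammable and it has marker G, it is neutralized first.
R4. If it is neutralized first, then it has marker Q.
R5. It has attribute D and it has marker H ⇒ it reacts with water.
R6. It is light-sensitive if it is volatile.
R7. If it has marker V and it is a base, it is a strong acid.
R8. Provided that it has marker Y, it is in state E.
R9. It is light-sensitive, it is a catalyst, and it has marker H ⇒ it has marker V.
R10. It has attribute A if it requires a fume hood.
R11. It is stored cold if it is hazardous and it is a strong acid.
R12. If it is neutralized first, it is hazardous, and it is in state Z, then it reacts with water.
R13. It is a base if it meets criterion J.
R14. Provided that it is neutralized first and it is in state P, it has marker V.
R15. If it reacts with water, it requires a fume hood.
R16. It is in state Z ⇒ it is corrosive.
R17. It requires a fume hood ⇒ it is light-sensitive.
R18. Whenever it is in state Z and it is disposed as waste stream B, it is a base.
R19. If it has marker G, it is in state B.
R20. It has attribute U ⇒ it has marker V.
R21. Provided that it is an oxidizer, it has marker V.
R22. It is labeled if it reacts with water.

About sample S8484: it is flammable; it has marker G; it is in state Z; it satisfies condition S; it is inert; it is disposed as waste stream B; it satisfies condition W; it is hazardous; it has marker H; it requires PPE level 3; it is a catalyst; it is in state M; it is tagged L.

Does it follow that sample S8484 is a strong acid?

Yes

By R3 (it is flammable, it has marker G): it is neutralized first.
By R12 (it is neutralized first, it is hazardous, it is in state Z): it reacts with water.
By R15 (it reacts with water): it requires a fume hood.
By R17 (it requires a fume hood): it is light-sensitive.
By R18 (it is in state Z, it is disposed as waste stream B): it is a base.
By R9 (it is light-sensitive, it is a catalyst, it has marker H): it has marker V.
By R7 (it has marker V, it is a base): it is a strong acid.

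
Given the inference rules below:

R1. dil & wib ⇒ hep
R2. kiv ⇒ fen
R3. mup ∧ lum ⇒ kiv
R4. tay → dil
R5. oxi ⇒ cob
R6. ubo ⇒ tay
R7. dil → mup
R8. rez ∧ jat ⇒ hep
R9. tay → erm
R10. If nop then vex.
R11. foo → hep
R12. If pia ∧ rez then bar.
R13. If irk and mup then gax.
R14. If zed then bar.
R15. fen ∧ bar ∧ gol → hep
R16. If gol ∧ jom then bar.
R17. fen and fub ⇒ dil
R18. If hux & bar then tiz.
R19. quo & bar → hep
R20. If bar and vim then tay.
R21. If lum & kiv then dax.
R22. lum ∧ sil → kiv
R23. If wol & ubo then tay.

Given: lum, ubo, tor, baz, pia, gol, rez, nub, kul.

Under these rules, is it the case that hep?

tay  (by R6: ubo)
bar  (by R12: pia, rez)
dil  (by R4: tay)
mup  (by R7: dil)
kiv  (by R3: mup, lum)
fen  (by R2: kiv)
hep  (by R15: fen, bar, gol)

Yes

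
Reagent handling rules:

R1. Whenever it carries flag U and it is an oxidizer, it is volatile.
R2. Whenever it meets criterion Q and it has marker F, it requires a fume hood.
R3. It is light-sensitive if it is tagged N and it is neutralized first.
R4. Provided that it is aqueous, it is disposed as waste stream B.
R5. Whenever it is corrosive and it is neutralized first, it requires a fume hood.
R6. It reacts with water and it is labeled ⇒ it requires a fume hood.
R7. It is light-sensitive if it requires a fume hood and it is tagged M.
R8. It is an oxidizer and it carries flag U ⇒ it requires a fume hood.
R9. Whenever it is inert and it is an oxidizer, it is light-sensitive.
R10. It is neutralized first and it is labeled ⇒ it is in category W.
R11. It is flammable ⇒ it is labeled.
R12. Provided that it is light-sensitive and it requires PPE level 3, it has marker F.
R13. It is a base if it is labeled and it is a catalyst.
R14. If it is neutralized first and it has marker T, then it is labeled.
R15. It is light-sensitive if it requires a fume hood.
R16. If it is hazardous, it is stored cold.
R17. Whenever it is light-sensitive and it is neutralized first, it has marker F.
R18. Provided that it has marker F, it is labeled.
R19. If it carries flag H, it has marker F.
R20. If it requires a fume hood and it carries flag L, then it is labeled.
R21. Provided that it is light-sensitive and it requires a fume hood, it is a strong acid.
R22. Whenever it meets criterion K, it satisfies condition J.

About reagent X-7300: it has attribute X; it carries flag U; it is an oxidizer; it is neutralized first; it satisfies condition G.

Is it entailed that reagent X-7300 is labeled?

Yes

By R8 (it is an oxidizer, it carries flag U): it requires a fume hood.
By R15 (it requires a fume hood): it is light-sensitive.
By R17 (it is light-sensitive, it is neutralized first): it has marker F.
By R18 (it has marker F): it is labeled.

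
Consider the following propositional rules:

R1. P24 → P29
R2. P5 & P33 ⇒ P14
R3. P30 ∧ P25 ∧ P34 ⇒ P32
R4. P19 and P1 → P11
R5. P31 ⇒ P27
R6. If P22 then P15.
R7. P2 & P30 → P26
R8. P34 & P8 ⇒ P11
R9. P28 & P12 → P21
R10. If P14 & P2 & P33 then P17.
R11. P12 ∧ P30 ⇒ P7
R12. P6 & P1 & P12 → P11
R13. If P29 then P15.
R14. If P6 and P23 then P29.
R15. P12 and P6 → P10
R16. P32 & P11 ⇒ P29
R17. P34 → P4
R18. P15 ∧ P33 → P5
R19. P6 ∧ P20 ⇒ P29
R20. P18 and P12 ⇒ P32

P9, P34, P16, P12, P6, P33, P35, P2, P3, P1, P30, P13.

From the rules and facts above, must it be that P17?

Forward chaining from the given facts derives: P26, P7, P11, P10, P4.
The only rule concluding P17 is R10, which needs P14; that is never established.

No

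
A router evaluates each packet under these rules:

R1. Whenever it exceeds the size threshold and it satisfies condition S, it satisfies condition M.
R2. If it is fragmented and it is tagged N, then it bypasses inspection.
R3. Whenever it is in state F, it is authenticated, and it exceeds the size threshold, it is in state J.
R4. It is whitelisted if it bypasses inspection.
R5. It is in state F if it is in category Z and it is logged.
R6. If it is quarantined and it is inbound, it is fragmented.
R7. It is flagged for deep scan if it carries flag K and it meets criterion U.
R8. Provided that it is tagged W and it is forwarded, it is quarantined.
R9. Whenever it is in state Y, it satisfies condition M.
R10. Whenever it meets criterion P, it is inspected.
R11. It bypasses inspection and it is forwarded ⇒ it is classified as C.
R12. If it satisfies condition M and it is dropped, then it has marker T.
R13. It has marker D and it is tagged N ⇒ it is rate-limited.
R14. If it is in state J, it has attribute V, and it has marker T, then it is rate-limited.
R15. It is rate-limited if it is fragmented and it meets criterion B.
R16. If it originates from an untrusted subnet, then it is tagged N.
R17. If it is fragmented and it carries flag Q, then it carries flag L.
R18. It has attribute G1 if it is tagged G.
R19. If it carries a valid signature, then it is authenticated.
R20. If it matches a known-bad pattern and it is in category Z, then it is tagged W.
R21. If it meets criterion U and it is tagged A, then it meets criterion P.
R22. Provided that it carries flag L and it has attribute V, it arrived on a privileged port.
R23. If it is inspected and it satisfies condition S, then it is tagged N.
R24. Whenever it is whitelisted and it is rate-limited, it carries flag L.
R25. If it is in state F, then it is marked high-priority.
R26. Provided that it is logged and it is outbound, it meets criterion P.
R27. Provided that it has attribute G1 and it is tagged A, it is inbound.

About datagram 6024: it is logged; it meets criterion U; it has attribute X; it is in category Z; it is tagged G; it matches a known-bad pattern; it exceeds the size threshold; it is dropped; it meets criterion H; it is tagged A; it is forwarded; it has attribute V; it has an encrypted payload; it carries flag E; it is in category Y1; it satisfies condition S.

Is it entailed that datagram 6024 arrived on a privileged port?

Forward chaining from the given facts derives: satisfies condition M, is in state F, has marker T, has attribute G1, is tagged W, meets criterion P, is marked high-priority, is inbound, is quarantined, is inspected, is tagged N, is fragmented, bypasses inspection, is whitelisted, is classified as C.
The only rule concluding "it arrived on a privileged port" is R22, which needs "it carries flag L"; that is never established.

No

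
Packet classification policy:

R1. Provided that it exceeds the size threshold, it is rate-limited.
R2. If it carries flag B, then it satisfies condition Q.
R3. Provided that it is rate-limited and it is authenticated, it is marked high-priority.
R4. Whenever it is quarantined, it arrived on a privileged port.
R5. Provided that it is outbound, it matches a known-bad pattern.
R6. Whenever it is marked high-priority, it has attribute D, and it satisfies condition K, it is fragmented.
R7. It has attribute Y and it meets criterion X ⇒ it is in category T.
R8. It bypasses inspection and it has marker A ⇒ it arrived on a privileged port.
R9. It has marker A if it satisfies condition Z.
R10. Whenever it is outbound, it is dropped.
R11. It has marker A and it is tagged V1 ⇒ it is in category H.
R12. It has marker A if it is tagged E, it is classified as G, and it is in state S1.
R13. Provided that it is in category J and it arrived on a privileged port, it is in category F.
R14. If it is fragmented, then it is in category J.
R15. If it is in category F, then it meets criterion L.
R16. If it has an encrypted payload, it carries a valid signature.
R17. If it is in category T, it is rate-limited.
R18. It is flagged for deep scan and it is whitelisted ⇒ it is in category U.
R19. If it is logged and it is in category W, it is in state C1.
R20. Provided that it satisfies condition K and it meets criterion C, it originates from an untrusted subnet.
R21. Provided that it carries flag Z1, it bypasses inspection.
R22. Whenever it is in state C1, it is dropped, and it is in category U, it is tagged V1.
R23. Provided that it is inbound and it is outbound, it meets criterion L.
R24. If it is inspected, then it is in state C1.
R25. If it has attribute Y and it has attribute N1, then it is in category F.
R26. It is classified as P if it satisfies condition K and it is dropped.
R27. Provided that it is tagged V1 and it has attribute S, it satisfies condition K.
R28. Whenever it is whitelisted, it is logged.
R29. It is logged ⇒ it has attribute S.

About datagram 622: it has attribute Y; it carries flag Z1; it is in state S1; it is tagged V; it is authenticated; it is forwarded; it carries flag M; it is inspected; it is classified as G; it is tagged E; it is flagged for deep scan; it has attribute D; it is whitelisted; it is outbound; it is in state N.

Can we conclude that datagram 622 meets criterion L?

No

Forward chaining from the given facts derives: matches a known-bad pattern, is dropped, has marker A, is in category U, bypasses inspection, is in state C1, is logged, has attribute S, arrived on a privileged port, is tagged V1, satisfies condition K, is in category H, is classified as P.
Rules concluding "it meets criterion L": R15 needs "it is in category F"; R23 needs "it is inbound" — none of these are established.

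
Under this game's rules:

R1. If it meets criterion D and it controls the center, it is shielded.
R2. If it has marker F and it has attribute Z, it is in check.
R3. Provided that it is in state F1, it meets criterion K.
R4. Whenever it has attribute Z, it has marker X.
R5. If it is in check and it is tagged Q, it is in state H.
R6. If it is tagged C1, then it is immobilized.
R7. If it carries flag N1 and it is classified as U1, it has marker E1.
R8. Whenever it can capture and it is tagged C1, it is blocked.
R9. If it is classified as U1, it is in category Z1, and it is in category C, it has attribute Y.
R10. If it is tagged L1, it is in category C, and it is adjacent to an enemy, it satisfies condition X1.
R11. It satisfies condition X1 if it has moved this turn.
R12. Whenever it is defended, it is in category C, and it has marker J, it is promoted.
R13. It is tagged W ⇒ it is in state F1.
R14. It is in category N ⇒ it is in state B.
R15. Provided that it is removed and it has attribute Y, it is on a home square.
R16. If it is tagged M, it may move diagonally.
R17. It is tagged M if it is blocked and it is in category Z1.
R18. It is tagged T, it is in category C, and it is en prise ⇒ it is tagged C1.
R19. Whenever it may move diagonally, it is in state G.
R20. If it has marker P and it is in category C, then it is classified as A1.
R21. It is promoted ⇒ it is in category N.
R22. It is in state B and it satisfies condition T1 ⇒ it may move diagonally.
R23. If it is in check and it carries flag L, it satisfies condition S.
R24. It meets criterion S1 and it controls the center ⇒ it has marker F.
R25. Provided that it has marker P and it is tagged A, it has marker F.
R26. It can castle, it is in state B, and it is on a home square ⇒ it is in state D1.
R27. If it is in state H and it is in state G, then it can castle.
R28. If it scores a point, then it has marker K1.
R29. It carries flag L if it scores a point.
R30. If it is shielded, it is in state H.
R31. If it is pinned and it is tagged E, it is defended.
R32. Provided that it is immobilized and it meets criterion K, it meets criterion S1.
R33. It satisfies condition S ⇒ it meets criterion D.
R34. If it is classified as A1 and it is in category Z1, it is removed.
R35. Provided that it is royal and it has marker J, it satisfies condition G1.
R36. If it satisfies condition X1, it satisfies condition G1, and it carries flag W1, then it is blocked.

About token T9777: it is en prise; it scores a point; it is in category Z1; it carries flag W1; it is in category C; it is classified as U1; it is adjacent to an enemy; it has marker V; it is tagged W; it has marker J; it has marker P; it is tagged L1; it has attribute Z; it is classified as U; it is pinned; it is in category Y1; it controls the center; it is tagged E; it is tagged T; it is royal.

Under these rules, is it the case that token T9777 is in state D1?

Yes

By R9 (it is classified as U1, it is in category Z1, it is in category C): it has attribute Y.
By R10 (it is tagged L1, it is in category C, it is adjacent to an enemy): it satisfies condition X1.
By R13 (it is tagged W): it is in state F1.
By R18 (it is tagged T, it is in category C, it is en prise): it is tagged C1.
By R20 (it has marker P, it is in category C): it is classified as A1.
By R29 (it scores a point): it carries flag L.
By R31 (it is pinned, it is tagged E): it is defended.
By R34 (it is classified as A1, it is in category Z1): it is removed.
By R35 (it is royal, it has marker J): it satisfies condition G1.
By R36 (it satisfies condition X1, it satisfies condition G1, it carries flag W1): it is blocked.
By R3 (it is in state F1): it meets criterion K.
By R6 (it is tagged C1): it is immobilized.
By R12 (it is defended, it is in category C, it has marker J): it is promoted.
By R15 (it is removed, it has attribute Y): it is on a home square.
By R17 (it is blocked, it is in category Z1): it is tagged M.
By R21 (it is promoted): it is in category N.
By R32 (it is immobilized, it meets criterion K): it meets criterion S1.
By R14 (it is in category N): it is in state B.
By R16 (it is tagged M): it may move diagonally.
By R19 (it may move diagonally): it is in state G.
By R24 (it meets criterion S1, it controls the center): it has marker F.
By R2 (it has marker F, it has attribute Z): it is in check.
By R23 (it is in check, it carries flag L): it satisfies condition S.
By R33 (it satisfies condition S): it meets criterion D.
By R1 (it meets criterion D, it controls the center): it is shielded.
By R30 (it is shielded): it is in state H.
By R27 (it is in state H, it is in state G): it can castle.
By R26 (it can castle, it is in state B, it is on a home square): it is in state D1.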